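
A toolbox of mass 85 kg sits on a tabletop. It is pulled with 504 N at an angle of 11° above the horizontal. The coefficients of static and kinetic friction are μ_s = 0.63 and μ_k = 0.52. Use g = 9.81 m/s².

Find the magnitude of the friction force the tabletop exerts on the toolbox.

f ≈ 384 N

Vertical equilibrium gives N = m g − P sin α = 737.7 N.
The horizontal driving force is P cos α = 494.7 N, so equilibrium needs friction f = 494.7 N.
The static-friction limit is μ_s N = 464.7 N.
494.7 > 464.7 N → the toolbox slides; f = μ_k N = 0.52×737.7 = 384 N.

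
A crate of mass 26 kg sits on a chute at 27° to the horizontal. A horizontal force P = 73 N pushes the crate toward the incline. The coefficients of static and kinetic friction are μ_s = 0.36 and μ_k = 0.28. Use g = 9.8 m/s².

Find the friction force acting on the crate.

Resolve perpendicular to the incline: N = m g cos θ + P sin θ = 26×9.8×cos 27° + 73×sin 27° = 260.2 N.
Parallel to the incline: P cos θ − m g sin θ = 65.04 − 115.7 = -50.63 N; the friction needed to balance this is 50.63 N acting up the slope.
The limit of static friction is μ_s N = 93.66 N.
Since 50.63 N is within the 93.66 N limit, the crate stays put and friction is exactly 50.6 N.

f ≈ 50.6 N (up the incline)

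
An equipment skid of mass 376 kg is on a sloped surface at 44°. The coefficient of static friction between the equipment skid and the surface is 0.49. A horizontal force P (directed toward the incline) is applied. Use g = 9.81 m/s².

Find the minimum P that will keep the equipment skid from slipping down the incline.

The equipment skid tends to slide down (tan θ > μ_s), so at the point of impending slip friction acts up-slope at its limit: f = μ_s N.
Perpendicular to the incline: N = m g cos θ + P sin θ.
Along the incline: P cos θ + μ_s N = m g sin θ, i.e. P cos θ + μ_s (m g cos θ + P sin θ) = m g sin θ.
Solving, P (cos θ + μ_s sin θ) = m g (sin θ − μ_s cos θ), so P = 3690×0.3422/1.06 = 1190 N.

P_min ≈ 1190 N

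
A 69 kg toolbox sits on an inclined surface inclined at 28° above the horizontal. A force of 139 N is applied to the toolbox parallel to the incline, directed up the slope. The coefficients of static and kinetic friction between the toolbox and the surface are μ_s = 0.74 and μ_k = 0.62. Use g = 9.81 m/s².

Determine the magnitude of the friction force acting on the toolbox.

f ≈ 179 N (up the incline)

The normal reaction is N = m g cos θ = 597.7 N.
Parallel to the incline, ΣF = 0 gives f = m g sin θ − P = 317.8 − 139 = 178.8 N (up-slope positive).
Static friction can supply at most μ_s N = 442.3 N.
Since |178.8| ≤ 442.3 N, static friction is sufficient; f equals the required value, not μ_s N.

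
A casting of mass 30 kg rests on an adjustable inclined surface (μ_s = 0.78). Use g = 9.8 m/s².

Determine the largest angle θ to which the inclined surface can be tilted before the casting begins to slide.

θ_max ≈ 38°

At the slip threshold, m g sin θ = μ_s · m g cos θ, so tan θ = μ_s.
θ_max = arctan(0.78) = 38°.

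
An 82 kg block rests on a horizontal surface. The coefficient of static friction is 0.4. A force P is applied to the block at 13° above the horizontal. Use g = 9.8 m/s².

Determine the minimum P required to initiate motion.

N = m g − P sin α (the pull lifts the block).
At impending slip, P cos α = μ_s N = μ_s (m g − P sin α).
Solving: P (cos α + μ_s sin α) = μ_s m g → P = 0.4×804/(cos 13° + 0.4 sin 13°) = 321/1.064 = 302 N.

P ≈ 302 N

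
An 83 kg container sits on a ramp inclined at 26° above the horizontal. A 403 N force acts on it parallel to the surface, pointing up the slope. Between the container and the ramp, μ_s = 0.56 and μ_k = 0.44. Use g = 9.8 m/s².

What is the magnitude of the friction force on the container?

f ≈ 46.4 N (down the incline)

Perpendicular to the surface, N = m g cos θ = 83·9.8·cos 26° = 731.1 N.
Parallel to the incline, ΣF = 0 gives f = m g sin θ − P = 356.6 − 403 = -46.43 N (up-slope positive).
The static-friction ceiling is μ_s N = 0.56 × 731.1 = 409.4 N.
Since |-46.43| ≤ 409.4 N, static friction is sufficient; f equals the required value, not μ_s N.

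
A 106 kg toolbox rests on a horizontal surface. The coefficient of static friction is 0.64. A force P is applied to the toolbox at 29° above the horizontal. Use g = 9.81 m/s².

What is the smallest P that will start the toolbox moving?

P ≈ 562 N

N = m g − P sin α (the pull lifts the toolbox).
At impending slip, P cos α = μ_s N = μ_s (m g − P sin α).
Solving: P (cos α + μ_s sin α) = μ_s m g → P = 0.64×1040/(cos 29° + 0.64 sin 29°) = 666/1.185 = 562 N.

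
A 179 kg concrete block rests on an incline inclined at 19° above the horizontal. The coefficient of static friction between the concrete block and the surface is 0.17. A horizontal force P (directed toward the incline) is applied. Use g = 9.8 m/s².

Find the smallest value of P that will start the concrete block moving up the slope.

At impending motion up the slope, friction acts down-slope at its limit: f = μ_s N.
Perpendicular to the incline: N = m g cos θ + P sin θ.
Along the incline: P cos θ = m g sin θ + μ_s N = m g sin θ + μ_s (m g cos θ + P sin θ).
Solving, P (cos θ − μ_s sin θ) = m g (sin θ + μ_s cos θ), so P = 179×9.8×(sin 19° + 0.17 cos 19°)/(cos 19° − 0.17 sin 19°) = 1750×0.4863/0.8902 = 958 N.

P ≈ 958 N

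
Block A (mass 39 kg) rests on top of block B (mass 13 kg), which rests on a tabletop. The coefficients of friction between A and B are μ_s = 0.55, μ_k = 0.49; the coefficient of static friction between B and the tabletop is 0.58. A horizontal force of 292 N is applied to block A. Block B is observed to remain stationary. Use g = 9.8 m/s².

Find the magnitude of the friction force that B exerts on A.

Normal force at the A–B interface: N₁ = m_A g = 382.2 N.
So the A–B interface can sustain at most μ_s N₁ = 210.2 N of static friction.
Since P = 292 N > 210.2 N, A slides on B; the A–B friction is kinetic: f₁ = μ_k N₁ = 0.49×382.2 = 187 N.
B experiences an equal 187 N forward from A (third law). B is in equilibrium, so the floor supplies f₂ = 187 N of static friction (limit μ_s(m_A+m_B)g = 295.6 N, not exceeded).

f ≈ 187 N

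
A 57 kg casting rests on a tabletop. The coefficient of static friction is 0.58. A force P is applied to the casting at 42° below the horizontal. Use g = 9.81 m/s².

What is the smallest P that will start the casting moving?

P ≈ 913 N

N = m g + P sin α (the push presses the casting into the tabletop).
At impending slip, P cos α = μ_s N = μ_s (m g + P sin α).
Solving: P (cos α − μ_s sin α) = μ_s m g → P = 0.58×559/(cos 42° − 0.58 sin 42°) = 324/0.355 = 913 N.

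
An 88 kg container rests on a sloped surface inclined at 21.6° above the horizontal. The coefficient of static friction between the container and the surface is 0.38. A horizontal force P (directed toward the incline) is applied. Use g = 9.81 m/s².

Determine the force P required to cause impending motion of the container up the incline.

At impending motion up the slope, friction acts down-slope at its limit: f = μ_s N.
Perpendicular to the incline: N = m g cos θ + P sin θ.
Along the incline: P cos θ = m g sin θ + μ_s N = m g sin θ + μ_s (m g cos θ + P sin θ).
Solving, P (cos θ − μ_s sin θ) = m g (sin θ + μ_s cos θ), so P = 88×9.81×(sin 21.6° + 0.38 cos 21.6°)/(cos 21.6° − 0.38 sin 21.6°) = 863×0.7214/0.7899 = 788 N.

P ≈ 788 N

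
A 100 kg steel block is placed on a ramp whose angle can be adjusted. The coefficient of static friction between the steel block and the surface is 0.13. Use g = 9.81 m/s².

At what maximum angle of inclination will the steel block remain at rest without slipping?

θ_max ≈ 7.41°

At the slip threshold, m g sin θ = μ_s · m g cos θ, so tan θ = μ_s.
θ_max = arctan(0.13) = 7.41°.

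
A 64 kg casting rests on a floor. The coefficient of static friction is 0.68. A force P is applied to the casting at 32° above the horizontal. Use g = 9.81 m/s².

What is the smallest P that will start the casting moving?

N = m g − P sin α (the pull lifts the casting).
At impending slip, P cos α = μ_s N = μ_s (m g − P sin α).
Solving: P (cos α + μ_s sin α) = μ_s m g → P = 0.68×628/(cos 32° + 0.68 sin 32°) = 427/1.208 = 353 N.

P ≈ 353 N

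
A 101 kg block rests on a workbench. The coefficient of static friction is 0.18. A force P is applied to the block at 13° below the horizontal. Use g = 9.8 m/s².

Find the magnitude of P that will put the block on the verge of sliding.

N = m g + P sin α (the push presses the block into the workbench).
At impending slip, P cos α = μ_s N = μ_s (m g + P sin α).
Solving: P (cos α − μ_s sin α) = μ_s m g → P = 0.18×990/(cos 13° − 0.18 sin 13°) = 178/0.9339 = 191 N.

P ≈ 191 N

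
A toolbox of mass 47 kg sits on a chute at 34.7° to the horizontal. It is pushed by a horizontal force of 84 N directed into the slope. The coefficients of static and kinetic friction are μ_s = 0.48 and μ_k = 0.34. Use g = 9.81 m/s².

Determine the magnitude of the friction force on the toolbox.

Normal direction: N = m g cos θ + P sin θ = 426.9 N.
Parallel to the incline: P cos θ − m g sin θ = 69.06 − 262.5 = -193.4 N; the friction needed to balance this is 193.4 N acting up the slope.
Maximum static friction: μ_s N = 0.48 × 426.9 = 204.9 N.
Since 193.4 N is within the 204.9 N limit, the toolbox stays put and friction is exactly 193 N.

f ≈ 193 N (up the incline)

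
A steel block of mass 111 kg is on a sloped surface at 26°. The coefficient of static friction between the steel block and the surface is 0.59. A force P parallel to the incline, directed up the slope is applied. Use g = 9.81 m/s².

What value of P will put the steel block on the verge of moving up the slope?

P ≈ 1050 N

At impending motion up the slope, friction acts down-slope at its limit: f = μ_s N.
P is parallel to the surface, so N = m g cos θ = 979 N.
Along the incline: P = m g sin θ + μ_s N = 477 + 0.59×979 = 1050 N.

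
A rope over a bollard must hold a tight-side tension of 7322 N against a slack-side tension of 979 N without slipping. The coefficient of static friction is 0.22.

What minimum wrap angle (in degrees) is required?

T₂/T₁ = e^{μβ} → β = ln(T₂/T₁)/μ.
β = ln(7322/979)/0.22 = 2.012/0.22 = 9.146 rad.
In degrees: β = 9.146 × 180/π = 524°.

β_min ≈ 524°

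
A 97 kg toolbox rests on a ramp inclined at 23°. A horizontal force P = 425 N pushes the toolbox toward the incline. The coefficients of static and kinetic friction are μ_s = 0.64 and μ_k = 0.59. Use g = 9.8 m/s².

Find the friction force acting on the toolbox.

f ≈ 19.8 N (down the incline)

Resolve perpendicular to the incline: N = m g cos θ + P sin θ = 97×9.8×cos 23° + 425×sin 23° = 1041 N.
Parallel to the incline: P cos θ − m g sin θ = 391.2 − 371.4 = 19.79 N; the friction needed to balance this is 19.79 N acting down the slope.
Maximum static friction: μ_s N = 0.64 × 1041 = 666.3 N.
Since 19.79 N is within the 666.3 N limit, the toolbox stays put and friction is exactly 19.8 N.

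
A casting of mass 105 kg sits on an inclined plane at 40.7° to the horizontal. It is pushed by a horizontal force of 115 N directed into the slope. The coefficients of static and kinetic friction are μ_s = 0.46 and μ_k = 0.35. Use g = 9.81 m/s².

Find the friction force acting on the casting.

f ≈ 300 N (up the incline)

The horizontal push has a component P sin θ into the surface, so N = m g cos θ + P sin θ = 780.9 + 74.99 = 855.9 N.
Parallel to the incline: P cos θ − m g sin θ = 87.19 − 671.7 = -584.5 N; the friction needed to balance this is 584.5 N acting up the slope.
Maximum static friction: μ_s N = 0.46 × 855.9 = 393.7 N.
|f_req| = 584.5 > 393.7 N → the casting slides down the incline; f = μ_k N = 0.35 × 855.9 = 300 N.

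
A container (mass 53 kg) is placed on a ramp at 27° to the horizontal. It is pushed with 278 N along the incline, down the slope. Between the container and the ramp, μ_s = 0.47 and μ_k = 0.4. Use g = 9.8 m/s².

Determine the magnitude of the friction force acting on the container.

f ≈ 185 N (up the incline)

Normal force: N = m g cos θ = 53 × 9.8 × cos 27° = 462.8 N.
Parallel to the incline, ΣF = 0 gives f = m g sin θ + P = 235.8 + 278 = 513.8 N (up-slope positive).
Static friction can supply at most μ_s N = 217.5 N.
Since |513.8| > 217.5 N, static friction cannot hold it; the container slides down the incline and kinetic friction applies: f = μ_k N = 0.4 × 462.8 = 185 N.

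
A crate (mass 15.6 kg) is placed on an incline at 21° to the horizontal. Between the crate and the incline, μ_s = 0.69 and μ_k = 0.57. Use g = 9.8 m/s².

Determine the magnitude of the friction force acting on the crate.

f ≈ 54.8 N (up the incline)

Perpendicular to the surface, N = m g cos θ = 15.6·9.8·cos 21° = 142.7 N.
Along the slope the weight component is m g sin θ = 54.79 N; friction must supply exactly this, acting up-slope.
Static friction can supply at most μ_s N = 98.48 N.
Since |54.79| ≤ 98.48 N, the crate remains in static equilibrium and friction takes exactly the required value.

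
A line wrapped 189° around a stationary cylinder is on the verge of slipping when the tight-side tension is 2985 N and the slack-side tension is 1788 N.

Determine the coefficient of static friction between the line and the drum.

μ ≈ 0.155

T₂/T₁ = e^{μβ} → μ = ln(T₂/T₁)/β.
β = 189° = 3.299 rad.
μ = ln(2985/1788)/3.299 = ln(1.669)/3.299 = 0.155.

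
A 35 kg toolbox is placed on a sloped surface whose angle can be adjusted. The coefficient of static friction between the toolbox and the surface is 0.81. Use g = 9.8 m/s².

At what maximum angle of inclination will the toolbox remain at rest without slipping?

At the slip threshold, m g sin θ = μ_s · m g cos θ, so tan θ = μ_s.
θ_max = arctan(0.81) = 39°.

θ_max ≈ 39°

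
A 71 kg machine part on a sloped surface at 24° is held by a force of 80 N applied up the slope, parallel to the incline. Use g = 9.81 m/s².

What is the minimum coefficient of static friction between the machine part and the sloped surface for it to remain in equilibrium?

N = m g cos θ = 636.3 N.
Friction must make up the shortfall along the incline: f = m g sin θ − P = 283.3 − 80 = 203.3 N.
At the threshold f = μ_s N, so μ_s,min = 203.3/636.3 = 0.32.

μ_s,min ≈ 0.32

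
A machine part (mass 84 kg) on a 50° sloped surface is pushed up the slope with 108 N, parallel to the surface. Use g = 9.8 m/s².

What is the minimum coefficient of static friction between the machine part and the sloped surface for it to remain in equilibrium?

μ_s,min ≈ 0.988

N = m g cos θ = 529.1 N.
Friction must make up the shortfall along the incline: f = m g sin θ − P = 630.6 − 108 = 522.6 N.
At the threshold f = μ_s N, so μ_s,min = 522.6/529.1 = 0.988.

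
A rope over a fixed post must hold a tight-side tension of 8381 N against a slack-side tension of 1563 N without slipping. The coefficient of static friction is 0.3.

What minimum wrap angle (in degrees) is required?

T₂/T₁ = e^{μβ} → β = ln(T₂/T₁)/μ.
β = ln(8381/1563)/0.3 = 1.679/0.3 = 5.598 rad.
In degrees: β = 5.598 × 180/π = 321°.

β_min ≈ 321°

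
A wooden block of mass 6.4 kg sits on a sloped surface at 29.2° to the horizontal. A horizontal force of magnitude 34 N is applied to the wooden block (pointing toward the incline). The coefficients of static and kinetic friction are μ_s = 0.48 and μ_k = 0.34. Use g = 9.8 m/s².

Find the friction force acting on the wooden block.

f ≈ 0.919 N (up the incline)

Resolve perpendicular to the incline: N = m g cos θ + P sin θ = 6.4×9.8×cos 29.2° + 34×sin 29.2° = 71.34 N.
Along the incline, the net driving force (taking up-slope positive) is P cos θ − m g sin θ = 29.68 − 30.6 = -0.9192 N, so equilibrium requires friction f = 0.9192 N (up-slope).
Maximum static friction: μ_s N = 0.48 × 71.34 = 34.24 N.
|f_req| = 0.9192 ≤ 34.24 N → the wooden block is in equilibrium; friction equals the required value.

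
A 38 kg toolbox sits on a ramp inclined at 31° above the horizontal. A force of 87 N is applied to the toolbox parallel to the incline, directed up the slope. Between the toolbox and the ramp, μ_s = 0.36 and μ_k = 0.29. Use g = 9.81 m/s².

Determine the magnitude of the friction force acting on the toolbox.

f ≈ 105 N (up the incline)

Perpendicular to the surface, N = m g cos θ = 38·9.81·cos 31° = 319.5 N.
For equilibrium along the incline the friction force must supply f = m g sin θ − P = 192 − 87 = 105 N (positive meaning up-slope).
Maximum static friction available: μ_s N = 0.36 × 319.5 = 115 N.
Since |105| ≤ 115 N, no slip — friction simply equals what equilibrium demands.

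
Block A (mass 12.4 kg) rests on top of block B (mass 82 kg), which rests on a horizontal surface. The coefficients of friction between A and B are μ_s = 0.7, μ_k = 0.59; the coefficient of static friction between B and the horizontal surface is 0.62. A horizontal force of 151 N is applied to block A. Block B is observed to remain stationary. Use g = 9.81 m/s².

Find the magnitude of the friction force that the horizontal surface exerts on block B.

f ≈ 71.8 N

Normal force at the A–B interface: N₁ = m_A g = 121.6 N.
So the A–B interface can sustain at most μ_s N₁ = 85.15 N of static friction.
Since P = 151 N > 85.15 N, A slides on B; the A–B friction is kinetic: f₁ = μ_k N₁ = 0.59×121.6 = 71.8 N.
B experiences an equal 71.8 N forward from A (third law). B is in equilibrium, so the floor supplies f₂ = 71.8 N of static friction (limit μ_s(m_A+m_B)g = 574.2 N, not exceeded).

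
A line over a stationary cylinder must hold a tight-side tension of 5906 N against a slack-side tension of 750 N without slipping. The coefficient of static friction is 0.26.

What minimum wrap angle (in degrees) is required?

T₂/T₁ = e^{μβ} → β = ln(T₂/T₁)/μ.
β = ln(5906/750)/0.26 = 2.064/0.26 = 7.937 rad.
In degrees: β = 7.937 × 180/π = 455°.

β_min ≈ 455°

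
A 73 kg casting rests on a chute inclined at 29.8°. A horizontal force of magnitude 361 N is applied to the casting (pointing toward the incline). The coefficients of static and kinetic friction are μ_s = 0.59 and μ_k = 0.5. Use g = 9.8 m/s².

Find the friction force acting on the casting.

Normal direction: N = m g cos θ + P sin θ = 800.2 N.
Parallel to the incline: P cos θ − m g sin θ = 313.3 − 355.5 = -42.27 N; the friction needed to balance this is 42.27 N acting up the slope.
Maximum static friction: μ_s N = 0.59 × 800.2 = 472.1 N.
|f_req| = 42.27 ≤ 472.1 N → the casting is in equilibrium; friction equals the required value.

f ≈ 42.3 N (up the incline)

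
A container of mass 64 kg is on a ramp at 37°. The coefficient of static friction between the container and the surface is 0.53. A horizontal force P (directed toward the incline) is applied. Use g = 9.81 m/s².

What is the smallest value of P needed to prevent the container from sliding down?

P_min ≈ 100 N

The container tends to slide down (tan θ > μ_s), so at the point of impending slip friction acts up-slope at its limit: f = μ_s N.
Perpendicular to the incline: N = m g cos θ + P sin θ.
Along the incline: P cos θ + μ_s N = m g sin θ, i.e. P cos θ + μ_s (m g cos θ + P sin θ) = m g sin θ.
Solving, P (cos θ + μ_s sin θ) = m g (sin θ − μ_s cos θ), so P = 628×0.1785/1.118 = 100 N.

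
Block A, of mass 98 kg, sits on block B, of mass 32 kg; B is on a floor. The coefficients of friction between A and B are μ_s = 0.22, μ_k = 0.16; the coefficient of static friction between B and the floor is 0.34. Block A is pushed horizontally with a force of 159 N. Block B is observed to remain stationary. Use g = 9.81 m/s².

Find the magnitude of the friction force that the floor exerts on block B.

Normal force at the A–B interface: N₁ = m_A g = 961.4 N.
So the A–B interface can sustain at most μ_s N₁ = 211.5 N of static friction.
Since P = 159 N ≤ 211.5 N, A does not slip on B; friction on A equals P = 159 N.
By Newton's third law B feels 159 N forward from A. With B stationary, the floor's static friction on B balances it: f₂ = 159 N (well within μ_s(m_A+m_B)g = 433.6 N).

f ≈ 159 N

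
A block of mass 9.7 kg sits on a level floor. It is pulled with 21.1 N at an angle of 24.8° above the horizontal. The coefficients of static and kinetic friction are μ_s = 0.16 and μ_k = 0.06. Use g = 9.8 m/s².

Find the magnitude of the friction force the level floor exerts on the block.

The vertical component of P reduces the normal force: N = m g − P sin α = 95.06 − 8.85 = 86.21 N.
For equilibrium, f = P cos α = 21.1×cos 24.8° = 19.15 N.
μ_s N = 0.16 × 86.21 = 13.79 N.
19.15 > 13.79 N → the block slides; f = μ_k N = 0.06×86.21 = 5.17 N.

f ≈ 5.17 N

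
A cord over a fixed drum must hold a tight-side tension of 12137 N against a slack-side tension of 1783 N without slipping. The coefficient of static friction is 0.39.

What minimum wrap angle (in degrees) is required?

β_min ≈ 282°

T₂/T₁ = e^{μβ} → β = ln(T₂/T₁)/μ.
β = ln(12137/1783)/0.39 = 1.918/0.39 = 4.918 rad.
In degrees: β = 4.918 × 180/π = 282°.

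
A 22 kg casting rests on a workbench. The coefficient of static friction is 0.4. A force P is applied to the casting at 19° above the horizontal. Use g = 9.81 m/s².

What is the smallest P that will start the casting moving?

P ≈ 80.2 N

N = m g − P sin α (the pull lifts the casting).
At impending slip, P cos α = μ_s N = μ_s (m g − P sin α).
Solving: P (cos α + μ_s sin α) = μ_s m g → P = 0.4×216/(cos 19° + 0.4 sin 19°) = 86.3/1.076 = 80.2 N.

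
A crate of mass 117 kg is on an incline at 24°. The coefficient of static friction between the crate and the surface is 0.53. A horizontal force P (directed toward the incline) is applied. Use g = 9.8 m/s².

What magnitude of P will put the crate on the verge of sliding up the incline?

At impending motion up the slope, friction acts down-slope at its limit: f = μ_s N.
Perpendicular to the incline: N = m g cos θ + P sin θ.
Along the incline: P cos θ = m g sin θ + μ_s N = m g sin θ + μ_s (m g cos θ + P sin θ).
Solving, P (cos θ − μ_s sin θ) = m g (sin θ + μ_s cos θ), so P = 117×9.8×(sin 24° + 0.53 cos 24°)/(cos 24° − 0.53 sin 24°) = 1150×0.8909/0.698 = 1460 N.

P ≈ 1460 N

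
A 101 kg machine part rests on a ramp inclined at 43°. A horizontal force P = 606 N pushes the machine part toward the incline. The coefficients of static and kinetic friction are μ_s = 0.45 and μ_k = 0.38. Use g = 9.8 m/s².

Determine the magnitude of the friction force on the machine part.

f ≈ 232 N (up the incline)

Normal direction: N = m g cos θ + P sin θ = 1137 N.
Parallel to the incline: P cos θ − m g sin θ = 443.2 − 675 = -231.8 N; the friction needed to balance this is 231.8 N acting up the slope.
Maximum static friction: μ_s N = 0.45 × 1137 = 511.7 N.
Since 231.8 N is within the 511.7 N limit, the machine part stays put and friction is exactly 232 N.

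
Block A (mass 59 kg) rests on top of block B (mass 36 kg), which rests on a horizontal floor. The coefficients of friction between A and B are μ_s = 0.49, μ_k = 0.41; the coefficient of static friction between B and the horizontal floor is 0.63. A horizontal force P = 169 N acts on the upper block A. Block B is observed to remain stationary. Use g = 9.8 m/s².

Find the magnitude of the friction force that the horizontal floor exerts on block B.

f ≈ 169 N

Between the blocks, N₁ = m_A g = 578.2 N.
So the A–B interface can sustain at most μ_s N₁ = 283.3 N of static friction.
Since P = 169 N ≤ 283.3 N, A does not slip on B; friction on A equals P = 169 N.
B experiences an equal 169 N forward from A (third law). B is in equilibrium, so the floor supplies f₂ = 169 N of static friction (limit μ_s(m_A+m_B)g = 586.5 N, not exceeded).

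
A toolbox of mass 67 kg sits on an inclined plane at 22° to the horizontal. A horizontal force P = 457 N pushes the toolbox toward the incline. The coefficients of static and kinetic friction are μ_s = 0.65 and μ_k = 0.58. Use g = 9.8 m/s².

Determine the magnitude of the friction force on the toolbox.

f ≈ 178 N (down the incline)

Resolve perpendicular to the incline: N = m g cos θ + P sin θ = 67×9.8×cos 22° + 457×sin 22° = 780 N.
Parallel to the incline: P cos θ − m g sin θ = 423.7 − 246 = 177.8 N; the friction needed to balance this is 177.8 N acting down the slope.
Maximum static friction: μ_s N = 0.65 × 780 = 507 N.
|f_req| = 177.8 ≤ 507 N → the toolbox is in equilibrium; friction equals the required value.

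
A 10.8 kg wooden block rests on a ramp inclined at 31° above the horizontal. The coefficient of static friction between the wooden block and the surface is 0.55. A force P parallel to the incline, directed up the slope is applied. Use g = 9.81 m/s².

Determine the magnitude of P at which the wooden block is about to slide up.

P ≈ 105 N

At impending motion up the slope, friction acts down-slope at its limit: f = μ_s N.
P is parallel to the surface, so N = m g cos θ = 90.8 N.
Along the incline: P = m g sin θ + μ_s N = 54.6 + 0.55×90.8 = 105 N.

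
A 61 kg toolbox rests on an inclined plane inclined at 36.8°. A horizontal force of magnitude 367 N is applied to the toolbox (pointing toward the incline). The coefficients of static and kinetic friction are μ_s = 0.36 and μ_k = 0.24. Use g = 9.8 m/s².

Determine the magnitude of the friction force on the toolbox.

f ≈ 64.2 N (up the incline)

Normal direction: N = m g cos θ + P sin θ = 698.5 N.
Parallel to the incline: P cos θ − m g sin θ = 293.9 − 358.1 = -64.23 N; the friction needed to balance this is 64.23 N acting up the slope.
The limit of static friction is μ_s N = 251.5 N.
|f_req| = 64.23 ≤ 251.5 N → the toolbox is in equilibrium; friction equals the required value.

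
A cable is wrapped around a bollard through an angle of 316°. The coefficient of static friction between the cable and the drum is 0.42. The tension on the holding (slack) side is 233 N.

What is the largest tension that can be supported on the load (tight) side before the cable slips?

At impending slip the capstan equation gives T₂/T₁ = e^{μβ} with β in radians.
β = 316° × π/180 = 5.515 rad.
e^{μβ} = e^{0.42×5.515} = 10.14.
T₂ = T₁ · e^{μβ} = 233 × 10.14 = 2360 N.

T_max ≈ 2360 N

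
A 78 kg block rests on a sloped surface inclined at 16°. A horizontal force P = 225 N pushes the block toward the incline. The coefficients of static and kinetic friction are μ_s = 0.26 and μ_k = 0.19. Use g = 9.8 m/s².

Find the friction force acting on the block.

f ≈ 5.59 N (down the incline)

Normal direction: N = m g cos θ + P sin θ = 796.8 N.
Parallel to the incline: P cos θ − m g sin θ = 216.3 − 210.7 = 5.587 N; the friction needed to balance this is 5.587 N acting down the slope.
The limit of static friction is μ_s N = 207.2 N.
|f_req| = 5.587 ≤ 207.2 N → the block is in equilibrium; friction equals the required value.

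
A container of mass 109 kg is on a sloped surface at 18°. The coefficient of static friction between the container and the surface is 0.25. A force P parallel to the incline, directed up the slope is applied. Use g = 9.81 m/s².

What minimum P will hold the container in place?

The container tends to slide down (tan θ > μ_s), so at the point of impending slip friction acts up-slope at its limit: f = μ_s N.
P is parallel to the surface, so N = m g cos θ = 1020 N.
Along the incline: P + μ_s N = m g sin θ, so P = 330 − 0.25×1020 = 76.2 N.

P_min ≈ 76.2 N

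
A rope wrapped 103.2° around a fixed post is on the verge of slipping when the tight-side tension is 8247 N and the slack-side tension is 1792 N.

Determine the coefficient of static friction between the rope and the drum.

μ ≈ 0.848

T₂/T₁ = e^{μβ} → μ = ln(T₂/T₁)/β.
β = 103.2° = 1.801 rad.
μ = ln(8247/1792)/1.801 = ln(4.602)/1.801 = 0.848.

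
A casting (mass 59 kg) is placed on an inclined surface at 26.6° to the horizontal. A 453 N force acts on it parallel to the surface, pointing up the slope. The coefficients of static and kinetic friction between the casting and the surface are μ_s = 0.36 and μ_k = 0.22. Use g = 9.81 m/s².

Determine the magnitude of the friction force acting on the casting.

f ≈ 114 N (down the incline)

Perpendicular to the surface, N = m g cos θ = 59·9.81·cos 26.6° = 517.5 N.
The friction needed for equilibrium is m g sin θ − P = 259.2 − 453 = -193.8 N, measured positive up-slope.
Static friction can supply at most μ_s N = 186.3 N.
|-193.8| exceeds 186.3 N, so the casting slips up-slope; friction is kinetic, f = μ_k N = 0.22×517.5 = 114 N.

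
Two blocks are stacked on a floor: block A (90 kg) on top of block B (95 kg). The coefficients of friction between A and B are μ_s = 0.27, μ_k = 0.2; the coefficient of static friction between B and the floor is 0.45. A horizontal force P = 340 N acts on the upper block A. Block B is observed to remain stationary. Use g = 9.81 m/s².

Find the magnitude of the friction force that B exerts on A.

Normal force at the A–B interface: N₁ = m_A g = 882.9 N.
Maximum static friction on A from B: μ_s N₁ = 0.27×882.9 = 238.4 N.
Since P = 340 N > 238.4 N, A slides on B; the A–B friction is kinetic: f₁ = μ_k N₁ = 0.2×882.9 = 177 N.
B experiences an equal 177 N forward from A (third law). B is in equilibrium, so the floor supplies f₂ = 177 N of static friction (limit μ_s(m_A+m_B)g = 816.7 N, not exceeded).

f ≈ 177 N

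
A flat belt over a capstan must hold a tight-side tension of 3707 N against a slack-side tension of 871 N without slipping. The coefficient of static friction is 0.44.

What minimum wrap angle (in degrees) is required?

T₂/T₁ = e^{μβ} → β = ln(T₂/T₁)/μ.
β = ln(3707/871)/0.44 = 1.448/0.44 = 3.292 rad.
In degrees: β = 3.292 × 180/π = 189°.

β_min ≈ 189°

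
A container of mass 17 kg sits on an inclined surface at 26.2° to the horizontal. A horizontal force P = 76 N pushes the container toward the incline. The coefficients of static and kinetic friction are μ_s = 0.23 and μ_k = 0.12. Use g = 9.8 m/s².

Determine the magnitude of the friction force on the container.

f ≈ 5.36 N (up the incline)

Normal direction: N = m g cos θ + P sin θ = 183 N.
Along the incline, the net driving force (taking up-slope positive) is P cos θ − m g sin θ = 68.19 − 73.55 = -5.363 N, so equilibrium requires friction f = 5.363 N (up-slope).
The limit of static friction is μ_s N = 42.1 N.
Since 5.363 N is within the 42.1 N limit, the container stays put and friction is exactly 5.36 N.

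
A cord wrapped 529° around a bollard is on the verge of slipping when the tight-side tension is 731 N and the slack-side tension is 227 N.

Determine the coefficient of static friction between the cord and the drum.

μ ≈ 0.127

T₂/T₁ = e^{μβ} → μ = ln(T₂/T₁)/β.
β = 529° = 9.233 rad.
μ = ln(731/227)/9.233 = ln(3.22)/9.233 = 0.127.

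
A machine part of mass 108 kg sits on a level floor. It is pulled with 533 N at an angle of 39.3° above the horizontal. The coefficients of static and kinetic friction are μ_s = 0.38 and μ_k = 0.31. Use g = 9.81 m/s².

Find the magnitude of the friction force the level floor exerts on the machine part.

The vertical component of P reduces the normal force: N = m g − P sin α = 1059 − 337.6 = 721.9 N.
For equilibrium, f = P cos α = 533×cos 39.3° = 412.5 N.
μ_s N = 0.38 × 721.9 = 274.3 N.
412.5 > 274.3 N → the machine part slides; f = μ_k N = 0.31×721.9 = 224 N.

f ≈ 224 N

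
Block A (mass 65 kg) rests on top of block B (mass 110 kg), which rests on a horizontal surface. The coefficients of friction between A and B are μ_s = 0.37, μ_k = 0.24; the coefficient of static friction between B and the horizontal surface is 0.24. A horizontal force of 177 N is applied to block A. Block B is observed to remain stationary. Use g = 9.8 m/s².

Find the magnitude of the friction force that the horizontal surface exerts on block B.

Normal force at the A–B interface: N₁ = m_A g = 637 N.
So the A–B interface can sustain at most μ_s N₁ = 235.7 N of static friction.
Since P = 177 N ≤ 235.7 N, A does not slip on B; friction on A equals P = 177 N.
By Newton's third law B feels 177 N forward from A. With B stationary, the floor's static friction on B balances it: f₂ = 177 N (well within μ_s(m_A+m_B)g = 411.6 N).

f ≈ 177 N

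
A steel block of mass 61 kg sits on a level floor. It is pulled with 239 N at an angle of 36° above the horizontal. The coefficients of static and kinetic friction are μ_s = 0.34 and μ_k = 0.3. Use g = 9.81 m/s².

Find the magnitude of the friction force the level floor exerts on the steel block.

The vertical component of P reduces the normal force: N = m g − P sin α = 598.4 − 140.5 = 457.9 N.
The horizontal driving force is P cos α = 193.4 N, so equilibrium needs friction f = 193.4 N.
μ_s N = 0.34 × 457.9 = 155.7 N.
193.4 > 155.7 N → the steel block slides; f = μ_k N = 0.3×457.9 = 137 N.

f ≈ 137 N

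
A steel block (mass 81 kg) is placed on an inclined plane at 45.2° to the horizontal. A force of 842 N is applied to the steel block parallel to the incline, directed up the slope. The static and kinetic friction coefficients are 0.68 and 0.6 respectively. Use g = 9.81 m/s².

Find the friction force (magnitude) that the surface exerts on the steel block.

f ≈ 278 N (down the incline)

The normal reaction is N = m g cos θ = 559.9 N.
Parallel to the incline, ΣF = 0 gives f = m g sin θ − P = 563.8 − 842 = -278.2 N (up-slope positive).
Static friction can supply at most μ_s N = 380.7 N.
Since |-278.2| ≤ 380.7 N, the steel block remains in static equilibrium and friction takes exactly the required value.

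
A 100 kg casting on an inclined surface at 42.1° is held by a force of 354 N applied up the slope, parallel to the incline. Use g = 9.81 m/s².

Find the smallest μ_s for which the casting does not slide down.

N = m g cos θ = 727.9 N.
Friction must make up the shortfall along the incline: f = m g sin θ − P = 657.7 − 354 = 303.7 N.
At the threshold f = μ_s N, so μ_s,min = 303.7/727.9 = 0.417.

μ_s,min ≈ 0.417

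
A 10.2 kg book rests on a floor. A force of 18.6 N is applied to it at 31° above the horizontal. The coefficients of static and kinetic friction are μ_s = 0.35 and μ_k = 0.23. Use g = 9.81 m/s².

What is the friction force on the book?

The vertical component of P reduces the normal force: N = m g − P sin α = 100.1 − 9.58 = 90.48 N.
The horizontal driving force is P cos α = 15.94 N, so equilibrium needs friction f = 15.94 N.
μ_s N = 0.35 × 90.48 = 31.67 N.
Since 15.94 N does not exceed the limit, the book stays at rest and f = 15.9 N.

f ≈ 15.9 N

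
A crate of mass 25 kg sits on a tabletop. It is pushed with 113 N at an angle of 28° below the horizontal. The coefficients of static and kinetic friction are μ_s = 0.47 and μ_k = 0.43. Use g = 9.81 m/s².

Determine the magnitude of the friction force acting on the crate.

f ≈ 99.8 N

N = m g + P sin α = 245.2 + 113×sin 28° = 298.3 N.
Horizontally, friction must balance P cos α = 99.77 N.
μ_s N = 0.47 × 298.3 = 140.2 N.
99.77 ≤ 140.2 N → static; friction equals the required 99.8 N.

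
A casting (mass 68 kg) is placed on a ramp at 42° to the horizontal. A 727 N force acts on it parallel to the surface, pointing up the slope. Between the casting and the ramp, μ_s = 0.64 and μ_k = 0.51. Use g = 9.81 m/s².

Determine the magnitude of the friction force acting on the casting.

f ≈ 281 N (down the incline)

Perpendicular to the surface, N = m g cos θ = 68·9.81·cos 42° = 495.7 N.
The friction needed for equilibrium is m g sin θ − P = 446.4 − 727 = -280.6 N, measured positive up-slope.
Static friction can supply at most μ_s N = 317.3 N.
Since |-280.6| ≤ 317.3 N, the casting remains in static equilibrium and friction takes exactly the required value.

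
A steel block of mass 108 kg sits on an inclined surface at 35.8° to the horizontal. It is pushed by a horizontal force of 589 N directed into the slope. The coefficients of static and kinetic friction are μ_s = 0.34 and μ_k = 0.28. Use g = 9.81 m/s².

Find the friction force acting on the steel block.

f ≈ 142 N (up the incline)

Resolve perpendicular to the incline: N = m g cos θ + P sin θ = 108×9.81×cos 35.8° + 589×sin 35.8° = 1204 N.
Along the incline, the net driving force (taking up-slope positive) is P cos θ − m g sin θ = 477.7 − 619.8 = -142 N, so equilibrium requires friction f = 142 N (up-slope).
Maximum static friction: μ_s N = 0.34 × 1204 = 409.3 N.
Since 142 N is within the 409.3 N limit, the steel block stays put and friction is exactly 142 N.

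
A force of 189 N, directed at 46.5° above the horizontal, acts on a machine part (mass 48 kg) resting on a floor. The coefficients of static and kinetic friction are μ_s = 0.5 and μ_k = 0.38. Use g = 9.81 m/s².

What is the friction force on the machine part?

f ≈ 130 N

The vertical component of P reduces the normal force: N = m g − P sin α = 470.9 − 137.1 = 333.8 N.
The horizontal driving force is P cos α = 130.1 N, so equilibrium needs friction f = 130.1 N.
The static-friction limit is μ_s N = 166.9 N.
130.1 ≤ 166.9 N → static; friction equals the required 130 N.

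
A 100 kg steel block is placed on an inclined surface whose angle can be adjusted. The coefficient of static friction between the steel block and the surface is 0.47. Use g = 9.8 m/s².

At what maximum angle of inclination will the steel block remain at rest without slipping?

θ_max ≈ 25.2°

At the slip threshold, m g sin θ = μ_s · m g cos θ, so tan θ = μ_s.
θ_max = arctan(0.47) = 25.2°.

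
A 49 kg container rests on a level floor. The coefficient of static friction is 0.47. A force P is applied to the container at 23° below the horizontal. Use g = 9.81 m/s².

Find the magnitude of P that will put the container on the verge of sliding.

N = m g + P sin α (the push presses the container into the level floor).
At impending slip, P cos α = μ_s N = μ_s (m g + P sin α).
Solving: P (cos α − μ_s sin α) = μ_s m g → P = 0.47×481/(cos 23° − 0.47 sin 23°) = 226/0.7369 = 307 N.

P ≈ 307 N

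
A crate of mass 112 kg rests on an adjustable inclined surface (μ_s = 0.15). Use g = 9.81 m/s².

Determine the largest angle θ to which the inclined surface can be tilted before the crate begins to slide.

At the slip threshold, m g sin θ = μ_s · m g cos θ, so tan θ = μ_s.
θ_max = arctan(0.15) = 8.53°.

θ_max ≈ 8.53°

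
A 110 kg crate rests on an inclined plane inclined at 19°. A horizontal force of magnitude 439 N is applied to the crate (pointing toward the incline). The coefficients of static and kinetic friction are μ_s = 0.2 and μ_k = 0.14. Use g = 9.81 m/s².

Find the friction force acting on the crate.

f ≈ 63.8 N (down the incline)

The horizontal push has a component P sin θ into the surface, so N = m g cos θ + P sin θ = 1020 + 142.9 = 1163 N.
Parallel to the incline: P cos θ − m g sin θ = 415.1 − 351.3 = 63.76 N; the friction needed to balance this is 63.76 N acting down the slope.
The limit of static friction is μ_s N = 232.6 N.
Since 63.76 N is within the 232.6 N limit, the crate stays put and friction is exactly 63.8 N.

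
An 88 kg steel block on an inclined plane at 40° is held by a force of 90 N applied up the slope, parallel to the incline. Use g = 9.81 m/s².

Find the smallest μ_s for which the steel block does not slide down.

N = m g cos θ = 661.3 N.
Friction must make up the shortfall along the incline: f = m g sin θ − P = 554.9 − 90 = 464.9 N.
At the threshold f = μ_s N, so μ_s,min = 464.9/661.3 = 0.703.

μ_s,min ≈ 0.703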